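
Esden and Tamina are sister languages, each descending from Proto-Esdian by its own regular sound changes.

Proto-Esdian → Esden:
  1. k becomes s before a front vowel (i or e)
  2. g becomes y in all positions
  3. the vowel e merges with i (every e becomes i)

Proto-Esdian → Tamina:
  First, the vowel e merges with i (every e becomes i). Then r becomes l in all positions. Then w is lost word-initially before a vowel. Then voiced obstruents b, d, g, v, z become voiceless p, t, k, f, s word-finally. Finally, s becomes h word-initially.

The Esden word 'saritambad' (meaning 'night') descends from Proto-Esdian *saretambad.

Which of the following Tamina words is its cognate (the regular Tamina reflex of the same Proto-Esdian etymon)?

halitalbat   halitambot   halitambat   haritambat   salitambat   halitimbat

halitambat

Tamina: *saretambad > saritambad > salitambad > salitambat > halitambat  (by vowel merger, unconditioned shift, final devoicing, debuccalisation)
Among the options, 'halitambat' alone shows every Tamina change applied in order.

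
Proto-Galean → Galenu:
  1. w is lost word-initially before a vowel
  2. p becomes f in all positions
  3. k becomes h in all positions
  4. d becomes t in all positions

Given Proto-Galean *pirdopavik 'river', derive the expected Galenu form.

Galenu: *pirdopavik > firdofavik > firdofavih > firtofavih  (by unconditioned shift, unconditioned shift, unconditioned shift)

firtofavih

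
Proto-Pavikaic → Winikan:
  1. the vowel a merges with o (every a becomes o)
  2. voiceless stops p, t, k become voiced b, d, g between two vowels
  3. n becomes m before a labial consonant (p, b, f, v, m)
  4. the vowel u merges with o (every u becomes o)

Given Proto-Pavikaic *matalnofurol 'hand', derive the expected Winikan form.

modolnoforol

Winikan: *matalnofurol > motolnofurol > modolnofurol > modolnoforol  (by vowel merger, intervocalic voicing, vowel merger)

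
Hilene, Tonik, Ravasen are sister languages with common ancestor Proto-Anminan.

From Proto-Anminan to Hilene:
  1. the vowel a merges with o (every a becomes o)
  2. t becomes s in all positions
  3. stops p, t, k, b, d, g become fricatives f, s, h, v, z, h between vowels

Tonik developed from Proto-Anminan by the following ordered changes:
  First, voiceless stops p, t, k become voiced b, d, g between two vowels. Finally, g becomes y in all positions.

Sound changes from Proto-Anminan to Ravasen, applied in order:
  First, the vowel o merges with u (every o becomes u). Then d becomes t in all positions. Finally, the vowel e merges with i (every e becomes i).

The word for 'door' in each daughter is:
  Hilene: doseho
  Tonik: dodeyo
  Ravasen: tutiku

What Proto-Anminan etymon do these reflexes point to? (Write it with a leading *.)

Position 2: Hilene has o, Tonik has o, Ravasen has u. Tonik preserves o here (none of its changes turn any other segment into o), so the proto-segment is *o.
Position 3: Hilene has s, Tonik has d, Ravasen has t. Taking the neighbouring segments as reconstructed: Hilene s could go back to *t or *s; Tonik d could go back to *t or *d; Ravasen t could go back to *t or *d — the one source consistent with every daughter is *t.
Position 5: Hilene has h, Tonik has y, Ravasen has k. Ravasen preserves k here (none of its changes turn any other segment into k), so the proto-segment is *k.
Continuing position by position gives *doteko; check it forward:
Hilene: *doteko > doseko > doseho  (by unconditioned shift, intervocalic lenition)
Tonik: *doteko
  doteko → dodego   [intervocalic voicing]
  dodego → dodeyo   [unconditioned shift]
  giving Tonik dodeyo.
Ravasen: *doteko > duteku > tuteku > tutiku  (by vowel merger, unconditioned shift, vowel merger)
No other proto-form is consistent with every reflex, so the reconstruction is *doteko.

*doteko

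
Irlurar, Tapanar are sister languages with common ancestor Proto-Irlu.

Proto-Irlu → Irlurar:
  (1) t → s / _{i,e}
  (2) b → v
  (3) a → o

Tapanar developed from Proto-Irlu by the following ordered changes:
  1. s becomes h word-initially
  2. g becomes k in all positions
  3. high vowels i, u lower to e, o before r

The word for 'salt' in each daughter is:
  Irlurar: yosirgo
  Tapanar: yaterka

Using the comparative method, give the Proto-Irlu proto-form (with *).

*yatirga

Position 3: Irlurar has s, Tapanar has t. Tapanar preserves t here (none of its changes turn any other segment into t), so the proto-segment is *t.
Position 6: Irlurar has g, Tapanar has k. Irlurar preserves g here (none of its changes turn any other segment into g), so the proto-segment is *g.
Position 2: Irlurar has o, Tapanar has a. Tapanar preserves a here (none of its changes turn any other segment into a), so the proto-segment is *a.
Continuing position by position gives *yatirga; check it forward:
Irlurar: *yatirga
  yatirga → yasirga   [palatalisation]
  yasirga (rule 2 does not apply)
  yasirga → yosirgo   [vowel merger]
  giving Irlurar yosirgo.
Tapanar: *yatirga
  yatirga (rule 1 does not apply)
  yatirga → yatirka   [unconditioned shift]
  yatirka → yaterka   [pre-rhotic lowering]
  giving Tapanar yaterka.
*yatirga is the unique common source.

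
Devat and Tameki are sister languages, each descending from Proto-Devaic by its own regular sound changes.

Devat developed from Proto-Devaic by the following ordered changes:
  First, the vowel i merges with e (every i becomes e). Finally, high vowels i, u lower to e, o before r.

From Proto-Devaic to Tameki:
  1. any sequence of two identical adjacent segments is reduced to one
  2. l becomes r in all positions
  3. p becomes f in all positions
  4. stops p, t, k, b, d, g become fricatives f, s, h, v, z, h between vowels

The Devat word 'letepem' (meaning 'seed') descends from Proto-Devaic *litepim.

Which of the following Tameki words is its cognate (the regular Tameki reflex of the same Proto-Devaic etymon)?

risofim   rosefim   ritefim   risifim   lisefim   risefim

risefim

Tameki: *litepim > ritepim > ritefim > risefim  (by unconditioned shift, unconditioned shift, intervocalic lenition)
Only 'risefim' matches the regular Tameki development of *litepim.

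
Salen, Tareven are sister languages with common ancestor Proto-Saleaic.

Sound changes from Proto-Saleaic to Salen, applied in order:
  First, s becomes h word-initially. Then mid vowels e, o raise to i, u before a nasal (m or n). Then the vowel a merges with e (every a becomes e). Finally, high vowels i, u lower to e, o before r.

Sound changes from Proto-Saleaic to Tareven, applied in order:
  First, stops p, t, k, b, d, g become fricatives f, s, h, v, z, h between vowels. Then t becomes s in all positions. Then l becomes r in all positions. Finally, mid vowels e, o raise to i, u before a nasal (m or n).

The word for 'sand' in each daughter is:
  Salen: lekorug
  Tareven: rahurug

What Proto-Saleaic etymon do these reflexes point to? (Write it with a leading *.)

*lakurug

Position 2: Salen has e, Tareven has a. Tareven preserves a here (none of its changes turn any other segment into a), so the proto-segment is *a.
Position 1: Salen has l, Tareven has r. Salen preserves l here (none of its changes turn any other segment into l), so the proto-segment is *l.
Continuing position by position gives *lakurug; check it forward:
Salen: *lakurug
  lakurug (rule 1 does not apply)
  lakurug (rule 2 does not apply)
  lakurug → lekurug   [vowel merger]
  lekurug → lekorug   [pre-rhotic lowering]
  giving Salen lekorug.
Tareven: *lakurug > lahurug > rahurug  (by intervocalic lenition, unconditioned shift)
No other proto-form is consistent with every reflex, so the reconstruction is *lakurug.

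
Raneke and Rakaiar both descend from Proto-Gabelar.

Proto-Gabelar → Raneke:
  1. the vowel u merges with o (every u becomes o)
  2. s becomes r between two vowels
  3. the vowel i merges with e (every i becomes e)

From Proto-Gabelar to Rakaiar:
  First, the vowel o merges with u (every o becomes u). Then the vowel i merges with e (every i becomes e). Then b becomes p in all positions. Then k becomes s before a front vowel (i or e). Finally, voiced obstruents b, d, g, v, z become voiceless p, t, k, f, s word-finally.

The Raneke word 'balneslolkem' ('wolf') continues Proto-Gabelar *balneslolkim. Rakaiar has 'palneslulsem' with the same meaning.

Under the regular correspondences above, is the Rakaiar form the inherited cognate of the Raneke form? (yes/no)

yes

Derive the expected Rakaiar reflex of *balneslolkim:
Rakaiar: *balneslolkim
  balneslolkim → balneslulkim   [vowel merger]
  balneslulkim → balneslulkem   [vowel merger]
  balneslulkem → palneslulkem   [unconditioned shift]
  palneslulkem → palneslulsem   [palatalisation]
  palneslulsem (rule 5 does not apply)
  giving Rakaiar palneslulsem.
Rakaiar 'palneslulsem' matches the regular reflex exactly, so the pair is cognate.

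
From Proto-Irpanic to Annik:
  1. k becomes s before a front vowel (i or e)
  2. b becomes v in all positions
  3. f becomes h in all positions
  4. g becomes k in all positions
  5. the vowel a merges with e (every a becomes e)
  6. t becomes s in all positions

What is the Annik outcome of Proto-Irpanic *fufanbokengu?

huhenvosenku

Annik: start from *fufanbokengu.
  rule 1 (palatalisation): fufanbokengu → fufanbosengu
  rule 2 (unconditioned shift): fufanbosengu → fufanvosengu
  rule 3 (unconditioned shift): fufanvosengu → huhanvosengu
  rule 4 (unconditioned shift): huhanvosengu → huhanvosenku
  rule 5 (vowel merger): huhanvosenku → huhenvosenku
  rule 6: no change — huhenvosenku
  ⇒ Annik huhenvosenku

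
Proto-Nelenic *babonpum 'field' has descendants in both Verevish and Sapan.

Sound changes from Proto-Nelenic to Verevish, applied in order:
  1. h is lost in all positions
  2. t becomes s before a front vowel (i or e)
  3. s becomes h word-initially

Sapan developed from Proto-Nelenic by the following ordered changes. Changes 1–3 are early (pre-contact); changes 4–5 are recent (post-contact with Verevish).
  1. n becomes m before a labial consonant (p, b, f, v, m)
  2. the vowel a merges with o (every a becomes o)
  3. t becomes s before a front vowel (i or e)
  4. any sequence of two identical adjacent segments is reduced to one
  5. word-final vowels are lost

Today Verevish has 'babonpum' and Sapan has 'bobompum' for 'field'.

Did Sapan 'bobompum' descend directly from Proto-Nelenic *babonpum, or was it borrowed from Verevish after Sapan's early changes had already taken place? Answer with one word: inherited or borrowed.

inherited

If inherited, *babonpum would pass through all of Sapan's changes:
Sapan: start from *babonpum.
  rule 1 (nasal place assimilation): babonpum → babompum
  rule 2 (vowel merger): babompum → bobompum
  rule 3: no change — bobompum
  rule 4: no change — bobompum
  rule 5: no change — bobompum
  ⇒ Sapan bobompum
If borrowed from Verevish 'babonpum' after the early changes, it would undergo only the recent ones:
  rule 4 (degemination): no change (babonpum)
  rule 5 (apocope): no change (babonpum)
  ⇒ as a loan: babonpum
Sapan 'bobompum' matches the inherited outcome exactly, so it is an inherited cognate, not a loan.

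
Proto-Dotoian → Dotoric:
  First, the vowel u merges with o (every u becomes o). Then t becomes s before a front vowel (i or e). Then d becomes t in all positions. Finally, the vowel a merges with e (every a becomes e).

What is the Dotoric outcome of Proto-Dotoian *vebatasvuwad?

Dotoric: *vebatasvuwad > vebatasvowad > vebatasvowat > vebetesvowet  (by vowel merger, unconditioned shift, vowel merger)

vebetesvowet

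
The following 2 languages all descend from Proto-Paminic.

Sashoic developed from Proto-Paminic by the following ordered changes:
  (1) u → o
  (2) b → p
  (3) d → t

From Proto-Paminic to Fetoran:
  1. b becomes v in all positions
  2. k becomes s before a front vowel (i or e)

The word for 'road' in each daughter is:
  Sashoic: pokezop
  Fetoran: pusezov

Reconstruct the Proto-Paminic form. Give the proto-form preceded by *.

Position 7: Sashoic has p, Fetoran has v. Taking the neighbouring segments as reconstructed: Sashoic p could go back to *p or *b; Fetoran v could go back to *b or *v — the one source consistent with every daughter is *b.
Position 3: Sashoic has k, Fetoran has s. Sashoic preserves k here (none of its changes turn any other segment into k), so the proto-segment is *k.
Position 2: Sashoic has o, Fetoran has u. Fetoran preserves u here (none of its changes turn any other segment into u), so the proto-segment is *u.
Continuing position by position gives *pukezob; check it forward:
Sashoic: start from *pukezob.
  rule 1 (vowel merger): pukezob → pokezob
  rule 2 (unconditioned shift): pokezob → pokezop
  rule 3: no change — pokezop
  ⇒ Sashoic pokezop
Fetoran: start from *pukezob.
  rule 1 (unconditioned shift): pukezob → pukezov
  rule 2 (palatalisation): pukezov → pusezov
  ⇒ Fetoran pusezov
Only *pukezob yields all of Sashoic pokezop, Fetoran pusezov.

*pukezob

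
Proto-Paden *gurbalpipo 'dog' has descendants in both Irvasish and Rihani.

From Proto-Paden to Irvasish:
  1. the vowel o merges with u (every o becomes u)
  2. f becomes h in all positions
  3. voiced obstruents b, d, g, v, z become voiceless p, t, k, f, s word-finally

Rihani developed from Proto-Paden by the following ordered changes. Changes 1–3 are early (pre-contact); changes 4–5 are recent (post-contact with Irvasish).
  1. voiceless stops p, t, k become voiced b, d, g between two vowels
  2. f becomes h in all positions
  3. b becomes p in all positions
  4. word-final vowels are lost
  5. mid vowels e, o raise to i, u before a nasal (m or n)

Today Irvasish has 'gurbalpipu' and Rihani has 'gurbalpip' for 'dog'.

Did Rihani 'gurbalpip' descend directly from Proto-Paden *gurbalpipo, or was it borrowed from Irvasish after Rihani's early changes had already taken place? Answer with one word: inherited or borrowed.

If inherited, *gurbalpipo would pass through all of Rihani's changes:
Rihani: *gurbalpipo > gurbalpibo > gurpalpipo > gurpalpip  (by intervocalic voicing, unconditioned shift, apocope)
If borrowed from Irvasish 'gurbalpipu' after the early changes, it would undergo only the recent ones:
  rule 4 (apocope): gurbalpipu → gurbalpip
  rule 5 (pre-nasal raising): no change (gurbalpip)
  ⇒ as a loan: gurbalpip
Rihani 'gurbalpip' matches the loan outcome 'gurbalpip', not the inherited 'gurpalpip' — it skipped the early Rihani changes, so it was borrowed from Irvasish.

borrowed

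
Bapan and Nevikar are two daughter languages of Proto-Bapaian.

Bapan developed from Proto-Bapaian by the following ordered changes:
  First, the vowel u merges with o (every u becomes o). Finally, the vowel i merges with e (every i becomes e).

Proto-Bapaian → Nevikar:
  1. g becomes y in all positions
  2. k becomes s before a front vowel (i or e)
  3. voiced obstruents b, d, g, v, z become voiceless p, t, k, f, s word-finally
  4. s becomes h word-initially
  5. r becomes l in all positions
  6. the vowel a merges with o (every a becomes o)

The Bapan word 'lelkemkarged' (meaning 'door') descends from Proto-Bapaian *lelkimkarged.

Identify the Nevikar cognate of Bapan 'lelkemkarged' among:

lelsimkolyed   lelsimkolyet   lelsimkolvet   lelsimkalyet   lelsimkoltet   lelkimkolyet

Nevikar: *lelkimkarged > lelkimkaryed > lelsimkaryed > lelsimkaryet > lelsimkalyet > lelsimkolyet  (by unconditioned shift, palatalisation, final devoicing, unconditioned shift, vowel merger)

lelsimkolyet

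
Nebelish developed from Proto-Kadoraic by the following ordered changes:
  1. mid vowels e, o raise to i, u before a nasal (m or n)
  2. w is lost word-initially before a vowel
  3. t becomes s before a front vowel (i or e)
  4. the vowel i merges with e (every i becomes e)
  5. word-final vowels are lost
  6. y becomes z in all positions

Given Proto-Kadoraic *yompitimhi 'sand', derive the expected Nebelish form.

zumpesemh

Nebelish: start from *yompitimhi.
  rule 1 (pre-nasal raising): yompitimhi → yumpitimhi
  rule 2: no change — yumpitimhi
  rule 3 (palatalisation): yumpitimhi → yumpisimhi
  rule 4 (vowel merger): yumpisimhi → yumpesemhe
  rule 5 (apocope): yumpesemhe → yumpesemh
  rule 6 (unconditioned shift): yumpesemh → zumpesemh
  ⇒ Nebelish zumpesemh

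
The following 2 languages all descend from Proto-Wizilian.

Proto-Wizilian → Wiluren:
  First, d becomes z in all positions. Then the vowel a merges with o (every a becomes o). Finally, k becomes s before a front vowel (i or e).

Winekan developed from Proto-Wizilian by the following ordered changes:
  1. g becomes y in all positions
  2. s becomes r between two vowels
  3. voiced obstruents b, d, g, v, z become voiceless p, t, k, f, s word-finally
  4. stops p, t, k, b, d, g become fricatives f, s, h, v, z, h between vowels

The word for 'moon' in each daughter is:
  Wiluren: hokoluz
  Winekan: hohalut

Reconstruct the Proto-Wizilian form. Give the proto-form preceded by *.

Position 4: Wiluren has o, Winekan has a. Winekan preserves a here (none of its changes turn any other segment into a), so the proto-segment is *a.
Position 7: Wiluren has z, Winekan has t. Taking the neighbouring segments as reconstructed: Wiluren z could go back to *d or *z; Winekan t could go back to *t or *d — the one source consistent with every daughter is *d.
Position 3: Wiluren has k, Winekan has h. Wiluren preserves k here (none of its changes turn any other segment into k), so the proto-segment is *k.
This points to *hokalud. Verify forward in each daughter:
Wiluren: *hokalud
  hokalud → hokaluz   [unconditioned shift]
  hokaluz → hokoluz   [vowel merger]
  hokoluz (rule 3 does not apply)
  giving Wiluren hokoluz.
Winekan: start from *hokalud.
  rule 1: no change — hokalud
  rule 2: no change — hokalud
  rule 3 (final devoicing): hokalud → hokalut
  rule 4 (intervocalic lenition): hokalut → hohalut
  ⇒ Winekan hohalut
Only *hokalud yields all of Wiluren hokoluz, Winekan hohalut.

*hokalud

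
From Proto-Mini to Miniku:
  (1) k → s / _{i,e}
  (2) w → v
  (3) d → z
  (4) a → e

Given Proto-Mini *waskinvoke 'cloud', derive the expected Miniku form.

vessinvose

Miniku: start from *waskinvoke.
  rule 1 (palatalisation): waskinvoke → wassinvose
  rule 2 (unconditioned shift): wassinvose → vassinvose
  rule 3: no change — vassinvose
  rule 4 (vowel merger): vassinvose → vessinvose
  ⇒ Miniku vessinvose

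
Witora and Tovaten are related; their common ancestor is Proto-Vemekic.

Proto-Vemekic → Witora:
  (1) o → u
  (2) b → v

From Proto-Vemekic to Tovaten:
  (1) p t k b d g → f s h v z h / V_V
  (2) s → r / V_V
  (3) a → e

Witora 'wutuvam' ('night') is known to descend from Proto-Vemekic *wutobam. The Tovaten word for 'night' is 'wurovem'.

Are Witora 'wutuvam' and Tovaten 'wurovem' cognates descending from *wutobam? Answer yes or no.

Derive the expected Tovaten reflex of *wutobam:
Tovaten: start from *wutobam.
  rule 1 (intervocalic lenition): wutobam → wusovam
  rule 2 (rhotacism): wusovam → wurovam
  rule 3 (vowel merger): wurovam → wurovem
  ⇒ Tovaten wurovem
Tovaten 'wurovem' matches the regular reflex exactly, so the pair is cognate.

yes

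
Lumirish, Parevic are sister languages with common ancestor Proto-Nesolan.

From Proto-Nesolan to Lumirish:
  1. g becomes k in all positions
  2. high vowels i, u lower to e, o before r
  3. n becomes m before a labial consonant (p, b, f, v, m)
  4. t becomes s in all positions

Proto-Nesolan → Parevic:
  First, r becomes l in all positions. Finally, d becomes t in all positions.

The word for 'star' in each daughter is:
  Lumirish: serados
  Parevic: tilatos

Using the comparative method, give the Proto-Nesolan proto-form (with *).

Position 3: Lumirish has r, Parevic has l. Lumirish preserves r here (none of its changes turn any other segment into r), so the proto-segment is *r.
Position 1: Lumirish has s, Parevic has t. Taking the neighbouring segments as reconstructed: Lumirish s could go back to *t or *s; Parevic t could go back to *t or *d — the one source consistent with every daughter is *t.
Position 5: Lumirish has d, Parevic has t. Lumirish preserves d here (none of its changes turn any other segment into d), so the proto-segment is *d.
Verify the candidate proto-form against each daughter:
Lumirish: *tirados > terados > serados  (by pre-rhotic lowering, unconditioned shift)
Parevic: *tirados > tilados > tilatos  (by unconditioned shift, unconditioned shift)
*tirados is the unique common source.

*tirados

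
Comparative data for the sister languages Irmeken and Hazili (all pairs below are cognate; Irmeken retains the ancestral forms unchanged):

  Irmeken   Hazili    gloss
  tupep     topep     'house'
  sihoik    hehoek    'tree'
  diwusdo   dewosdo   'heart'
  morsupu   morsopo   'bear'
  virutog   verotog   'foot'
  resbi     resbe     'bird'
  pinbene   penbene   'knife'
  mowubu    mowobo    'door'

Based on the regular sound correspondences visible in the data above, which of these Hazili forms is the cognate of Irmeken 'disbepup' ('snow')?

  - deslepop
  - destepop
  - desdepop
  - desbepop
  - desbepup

sihoik ~ hehoek, diwusdo ~ dewosdo — Irmeken i corresponds to Hazili e after a consonant, before a consonant other than r, m, n, p, b, f, v.
tupep ~ topep, morsupu ~ morsopo — Irmeken u corresponds to Hazili o after a consonant, before a labial obstruent.
Applying these to Irmeken 'disbepup':
  disbepup → desbepup   (i→e after a consonant, before a consonant other than r, m, n, p, b, f, v)
  desbepup → desbepop   (u→o after a consonant, before a labial obstruent)
So the Hazili cognate is 'desbepop'.

desbepop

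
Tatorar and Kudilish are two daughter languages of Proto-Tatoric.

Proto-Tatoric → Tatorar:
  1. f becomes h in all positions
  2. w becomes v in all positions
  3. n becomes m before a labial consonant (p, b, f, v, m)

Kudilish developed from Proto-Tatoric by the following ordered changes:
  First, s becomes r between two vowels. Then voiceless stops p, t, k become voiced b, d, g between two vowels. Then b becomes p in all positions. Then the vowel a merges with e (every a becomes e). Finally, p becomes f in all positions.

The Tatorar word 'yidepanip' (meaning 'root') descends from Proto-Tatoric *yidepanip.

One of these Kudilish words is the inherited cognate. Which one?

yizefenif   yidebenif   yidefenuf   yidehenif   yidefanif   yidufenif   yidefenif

yidefenif

Kudilish: *yidepanip
  yidepanip (rule 1 does not apply)
  yidepanip → yidebanip   [intervocalic voicing]
  yidebanip → yidepanip   [unconditioned shift]
  yidepanip → yidepenip   [vowel merger]
  yidepenip → yidefenif   [unconditioned shift]
  giving Kudilish yidefenif.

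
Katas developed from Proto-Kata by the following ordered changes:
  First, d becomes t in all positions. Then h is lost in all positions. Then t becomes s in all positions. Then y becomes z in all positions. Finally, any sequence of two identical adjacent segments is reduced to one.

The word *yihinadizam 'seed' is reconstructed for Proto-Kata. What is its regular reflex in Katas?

zinasizam

Katas: *yihinadizam
  yihinadizam → yihinatizam   [unconditioned shift]
  yihinatizam → yiinatizam   [h-loss]
  yiinatizam → yiinasizam   [unconditioned shift]
  yiinasizam → ziinasizam   [unconditioned shift]
  ziinasizam → zinasizam   [degemination]
  giving Katas zinasizam.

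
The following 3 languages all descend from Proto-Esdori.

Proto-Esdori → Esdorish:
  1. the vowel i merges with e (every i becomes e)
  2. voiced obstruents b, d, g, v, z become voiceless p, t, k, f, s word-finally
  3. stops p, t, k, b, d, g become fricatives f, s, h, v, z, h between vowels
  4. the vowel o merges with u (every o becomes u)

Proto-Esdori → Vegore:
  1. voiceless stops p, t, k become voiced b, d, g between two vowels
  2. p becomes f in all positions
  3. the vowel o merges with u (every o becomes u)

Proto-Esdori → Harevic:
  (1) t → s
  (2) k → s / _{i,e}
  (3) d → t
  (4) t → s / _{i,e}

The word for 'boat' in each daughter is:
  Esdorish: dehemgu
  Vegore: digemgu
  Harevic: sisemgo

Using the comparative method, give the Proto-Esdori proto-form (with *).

*dikemgo

Position 7: Esdorish has u, Vegore has u, Harevic has o. Harevic preserves o here (none of its changes turn any other segment into o), so the proto-segment is *o.
Position 3: Esdorish has h, Vegore has g, Harevic has s. Taking the neighbouring segments as reconstructed: Esdorish h could go back to *k or *g or *h; Vegore g could go back to *k or *g; Harevic s could go back to *t or *k or *d or *s — the one source consistent with every daughter is *k.
Position 1: Esdorish has d, Vegore has d, Harevic has s. Esdorish preserves d here (none of its changes turn any other segment into d), so the proto-segment is *d.
Verify the candidate proto-form against each daughter:
Esdorish: *dikemgo > dekemgo > dehemgo > dehemgu  (by vowel merger, intervocalic lenition, vowel merger)
Vegore: *dikemgo > digemgo > digemgu  (by intervocalic voicing, vowel merger)
Harevic: *dikemgo > disemgo > tisemgo > sisemgo  (by palatalisation, unconditioned shift, palatalisation)
*dikemgo is the unique common source.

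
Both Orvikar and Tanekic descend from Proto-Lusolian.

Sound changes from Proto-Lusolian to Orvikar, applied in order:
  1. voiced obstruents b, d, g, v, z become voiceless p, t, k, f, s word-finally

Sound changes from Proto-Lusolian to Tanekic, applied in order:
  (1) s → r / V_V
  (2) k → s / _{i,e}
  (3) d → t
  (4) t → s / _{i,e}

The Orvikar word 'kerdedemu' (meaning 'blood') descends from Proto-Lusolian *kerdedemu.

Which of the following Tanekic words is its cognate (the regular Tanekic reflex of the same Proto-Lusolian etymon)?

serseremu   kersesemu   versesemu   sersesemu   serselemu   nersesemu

sersesemu

Tanekic: *kerdedemu
  kerdedemu (rule 1 does not apply)
  kerdedemu → serdedemu   [palatalisation]
  serdedemu → sertetemu   [unconditioned shift]
  sertetemu → sersesemu   [palatalisation]
  giving Tanekic sersesemu.
Only 'sersesemu' matches the regular Tanekic development of *kerdedemu.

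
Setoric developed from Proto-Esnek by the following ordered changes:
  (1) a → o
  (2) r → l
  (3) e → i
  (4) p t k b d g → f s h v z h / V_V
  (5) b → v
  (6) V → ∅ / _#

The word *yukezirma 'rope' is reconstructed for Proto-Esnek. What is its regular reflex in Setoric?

Setoric: *yukezirma > yukezirmo > yukezilmo > yukizilmo > yuhizilmo > yuhizilm  (by vowel merger, unconditioned shift, vowel merger, intervocalic lenition, apocope)

yuhizilm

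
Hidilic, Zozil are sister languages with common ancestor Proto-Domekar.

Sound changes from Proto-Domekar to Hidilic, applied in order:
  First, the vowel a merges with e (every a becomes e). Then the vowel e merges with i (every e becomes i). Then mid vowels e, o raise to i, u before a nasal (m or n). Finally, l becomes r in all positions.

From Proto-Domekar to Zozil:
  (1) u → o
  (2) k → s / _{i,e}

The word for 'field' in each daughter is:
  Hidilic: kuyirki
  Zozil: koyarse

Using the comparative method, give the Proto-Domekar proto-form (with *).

Position 7: Hidilic has i, Zozil has e. Zozil preserves e here (none of its changes turn any other segment into e), so the proto-segment is *e.
Position 6: Hidilic has k, Zozil has s. Hidilic preserves k here (none of its changes turn any other segment into k), so the proto-segment is *k.
Position 4: Hidilic has i, Zozil has a. Zozil preserves a here (none of its changes turn any other segment into a), so the proto-segment is *a.
Continuing position by position gives *kuyarke; check it forward:
Hidilic: *kuyarke > kuyerke > kuyirki  (by vowel merger, vowel merger)
Zozil: *kuyarke
  kuyarke → koyarke   [vowel merger]
  koyarke → koyarse   [palatalisation]
  giving Zozil koyarse.
Only *kuyarke yields all of Hidilic kuyirki, Zozil koyarse.

*kuyarke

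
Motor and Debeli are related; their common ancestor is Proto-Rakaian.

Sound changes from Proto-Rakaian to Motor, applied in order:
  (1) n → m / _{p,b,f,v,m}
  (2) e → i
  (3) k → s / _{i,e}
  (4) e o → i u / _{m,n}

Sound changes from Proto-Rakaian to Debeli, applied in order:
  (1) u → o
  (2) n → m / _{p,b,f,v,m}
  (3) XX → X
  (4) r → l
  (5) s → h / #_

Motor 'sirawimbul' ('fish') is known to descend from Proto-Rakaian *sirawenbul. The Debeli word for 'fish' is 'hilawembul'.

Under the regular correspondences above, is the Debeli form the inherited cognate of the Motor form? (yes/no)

Derive the expected Debeli reflex of *sirawenbul:
Debeli: start from *sirawenbul.
  rule 1 (vowel merger): sirawenbul → sirawenbol
  rule 2 (nasal place assimilation): sirawenbol → sirawembol
  rule 3: no change — sirawembol
  rule 4 (unconditioned shift): sirawembol → silawembol
  rule 5 (debuccalisation): silawembol → hilawembol
  ⇒ Debeli hilawembol
The regular Debeli reflex would be 'hilawembol', but the attested form is 'hilawembul'. The correspondence is irregular, so they are not cognates (the Debeli form has a different source).

no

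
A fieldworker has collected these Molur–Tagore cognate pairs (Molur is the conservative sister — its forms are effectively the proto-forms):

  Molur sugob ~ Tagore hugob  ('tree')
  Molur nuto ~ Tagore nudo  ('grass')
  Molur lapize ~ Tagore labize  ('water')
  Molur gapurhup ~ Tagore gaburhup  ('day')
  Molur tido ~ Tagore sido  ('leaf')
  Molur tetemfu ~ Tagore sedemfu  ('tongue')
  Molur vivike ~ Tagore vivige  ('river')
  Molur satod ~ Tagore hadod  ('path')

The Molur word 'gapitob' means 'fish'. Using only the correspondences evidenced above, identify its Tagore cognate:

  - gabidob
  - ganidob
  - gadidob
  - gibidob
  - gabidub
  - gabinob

gabidob

lapize ~ labize — Molur p corresponds to Tagore b between vowels (before a front vowel).
nuto ~ nudo, satod ~ hadod — Molur t corresponds to Tagore d between vowels (before a back vowel).
Applying these to Molur 'gapitob':
  gapitob → gabitob   (p→b between vowels (before a front vowel))
  gabitob → gabidob   (t→d between vowels (before a back vowel))
So the Tagore cognate is 'gabidob'.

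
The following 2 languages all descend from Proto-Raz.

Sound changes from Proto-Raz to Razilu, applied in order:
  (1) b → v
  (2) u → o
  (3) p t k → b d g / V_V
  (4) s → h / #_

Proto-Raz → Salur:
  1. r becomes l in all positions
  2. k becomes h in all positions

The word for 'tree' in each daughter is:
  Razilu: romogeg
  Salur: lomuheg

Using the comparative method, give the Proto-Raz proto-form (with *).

*romukeg

Position 5: Razilu has g, Salur has h. Taking the neighbouring segments as reconstructed: Razilu g could go back to *k or *g; Salur h could go back to *k or *h — the one source consistent with every daughter is *k.
Position 4: Razilu has o, Salur has u. Salur preserves u here (none of its changes turn any other segment into u), so the proto-segment is *u.
This points to *romukeg. Verify forward in each daughter:
Razilu: start from *romukeg.
  rule 1: no change — romukeg
  rule 2 (vowel merger): romukeg → romokeg
  rule 3 (intervocalic voicing): romokeg → romogeg
  rule 4: no change — romogeg
  ⇒ Razilu romogeg
Salur: *romukeg
  romukeg → lomukeg   [unconditioned shift]
  lomukeg → lomuheg   [unconditioned shift]
  giving Salur lomuheg.
*romukeg is the unique common source.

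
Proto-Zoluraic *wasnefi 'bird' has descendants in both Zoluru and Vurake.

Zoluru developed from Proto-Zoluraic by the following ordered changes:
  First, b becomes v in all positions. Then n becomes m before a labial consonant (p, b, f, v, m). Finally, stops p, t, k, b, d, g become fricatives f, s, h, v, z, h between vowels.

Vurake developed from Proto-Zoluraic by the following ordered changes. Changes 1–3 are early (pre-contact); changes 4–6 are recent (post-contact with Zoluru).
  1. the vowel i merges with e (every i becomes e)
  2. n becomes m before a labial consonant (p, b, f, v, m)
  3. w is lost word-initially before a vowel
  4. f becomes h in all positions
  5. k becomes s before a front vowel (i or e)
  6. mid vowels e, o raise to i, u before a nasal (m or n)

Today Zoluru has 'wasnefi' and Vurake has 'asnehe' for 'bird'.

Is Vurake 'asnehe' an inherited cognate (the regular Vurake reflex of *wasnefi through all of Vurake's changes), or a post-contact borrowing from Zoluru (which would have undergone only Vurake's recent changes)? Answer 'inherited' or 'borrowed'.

If inherited, *wasnefi would pass through all of Vurake's changes:
Vurake: start from *wasnefi.
  rule 1 (vowel merger): wasnefi → wasnefe
  rule 2: no change — wasnefe
  rule 3 (glide loss): wasnefe → asnefe
  rule 4 (unconditioned shift): asnefe → asnehe
  rule 5: no change — asnehe
  rule 6: no change — asnehe
  ⇒ Vurake asnehe
If borrowed from Zoluru 'wasnefi' after the early changes, it would undergo only the recent ones:
  rule 4 (unconditioned shift): wasnefi → wasnehi
  rule 5 (palatalisation): no change (wasnehi)
  rule 6 (pre-nasal raising): no change (wasnehi)
  ⇒ as a loan: wasnehi
Vurake 'asnehe' matches the inherited outcome exactly, so it is an inherited cognate, not a loan.

inherited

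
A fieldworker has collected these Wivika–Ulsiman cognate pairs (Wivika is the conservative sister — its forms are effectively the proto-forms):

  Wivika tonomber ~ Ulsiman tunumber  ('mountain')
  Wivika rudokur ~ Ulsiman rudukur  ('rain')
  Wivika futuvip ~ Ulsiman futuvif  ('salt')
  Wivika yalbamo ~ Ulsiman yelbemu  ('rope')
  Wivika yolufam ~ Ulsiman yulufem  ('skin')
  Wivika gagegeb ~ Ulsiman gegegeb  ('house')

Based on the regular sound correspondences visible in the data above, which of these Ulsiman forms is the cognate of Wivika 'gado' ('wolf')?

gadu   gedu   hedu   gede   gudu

gedu

yalbamo ~ yelbemu, gagegeb ~ gegegeb — Wivika a corresponds to Ulsiman e after a consonant, before a consonant other than r, m, n, p, b, f, v.
yalbamo ~ yelbemu — Wivika o corresponds to Ulsiman u word-finally.
Applying these to Wivika 'gado':
  gado → gedo   (a→e after a consonant, before a consonant other than r, m, n, p, b, f, v)
  gedo → gedu   (o→u word-finally)
So the Ulsiman cognate is 'gedu'.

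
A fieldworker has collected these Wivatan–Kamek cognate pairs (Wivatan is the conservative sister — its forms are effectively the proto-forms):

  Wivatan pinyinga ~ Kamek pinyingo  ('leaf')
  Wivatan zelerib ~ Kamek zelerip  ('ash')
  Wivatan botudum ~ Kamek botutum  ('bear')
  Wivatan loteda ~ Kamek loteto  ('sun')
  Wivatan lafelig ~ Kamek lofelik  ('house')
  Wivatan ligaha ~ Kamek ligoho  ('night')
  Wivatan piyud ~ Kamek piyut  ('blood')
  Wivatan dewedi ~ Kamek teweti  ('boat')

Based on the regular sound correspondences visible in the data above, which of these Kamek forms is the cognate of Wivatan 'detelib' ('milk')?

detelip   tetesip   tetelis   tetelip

tetelip

dewedi ~ teweti — Wivatan d corresponds to Kamek t word-initially before a front vowel.
zelerib ~ zelerip — Wivatan b corresponds to Kamek p word-finally.
Applying these to Wivatan 'detelib':
  detelib → tetelib   (d→t word-initially before a front vowel)
  tetelib → tetelip   (b→p word-finally)
So the Kamek cognate is 'tetelip'.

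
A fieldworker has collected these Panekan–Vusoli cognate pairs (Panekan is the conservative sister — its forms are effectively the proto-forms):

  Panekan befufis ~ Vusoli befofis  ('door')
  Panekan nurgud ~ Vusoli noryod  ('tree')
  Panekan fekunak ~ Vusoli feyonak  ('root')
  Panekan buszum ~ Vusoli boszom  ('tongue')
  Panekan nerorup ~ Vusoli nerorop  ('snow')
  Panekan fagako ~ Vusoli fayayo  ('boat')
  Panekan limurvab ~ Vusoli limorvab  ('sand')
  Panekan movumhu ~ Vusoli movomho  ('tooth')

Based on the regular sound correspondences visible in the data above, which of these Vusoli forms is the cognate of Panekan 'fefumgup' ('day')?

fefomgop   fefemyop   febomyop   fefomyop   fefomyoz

fefomyop

buszum ~ boszom, movumhu ~ movomho — Panekan u corresponds to Vusoli o after a consonant, before a nasal.
nurgud ~ noryod — Panekan g corresponds to Vusoli y after a consonant, before a back vowel.
nerorup ~ nerorop — Panekan u corresponds to Vusoli o after a consonant, before a labial obstruent.
Applying these to Panekan 'fefumgup':
  fefumgup → fefomgup   (u→o after a consonant, before a nasal)
  fefomgup → fefomyup   (g→y after a consonant, before a back vowel)
  fefomyup → fefomyop   (u→o after a consonant, before a labial obstruent)
So the Vusoli cognate is 'fefomyop'.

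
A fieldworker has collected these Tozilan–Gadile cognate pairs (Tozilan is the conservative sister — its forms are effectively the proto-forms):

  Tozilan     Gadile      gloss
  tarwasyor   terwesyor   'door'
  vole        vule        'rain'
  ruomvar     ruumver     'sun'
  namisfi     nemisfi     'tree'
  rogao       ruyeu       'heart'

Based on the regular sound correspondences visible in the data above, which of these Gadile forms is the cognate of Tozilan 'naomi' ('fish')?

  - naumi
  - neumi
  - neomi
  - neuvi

neumi

rogao ~ ruyeu — Tozilan a corresponds to Gadile e after a consonant, before a back vowel.
ruomvar ~ ruumver — Tozilan o corresponds to Gadile u after a vowel, before a nasal.
Applying these to Tozilan 'naomi':
  naomi → neomi   (a→e after a consonant, before a back vowel)
  neomi → neumi   (o→u after a vowel, before a nasal)
So the Gadile cognate is 'neumi'.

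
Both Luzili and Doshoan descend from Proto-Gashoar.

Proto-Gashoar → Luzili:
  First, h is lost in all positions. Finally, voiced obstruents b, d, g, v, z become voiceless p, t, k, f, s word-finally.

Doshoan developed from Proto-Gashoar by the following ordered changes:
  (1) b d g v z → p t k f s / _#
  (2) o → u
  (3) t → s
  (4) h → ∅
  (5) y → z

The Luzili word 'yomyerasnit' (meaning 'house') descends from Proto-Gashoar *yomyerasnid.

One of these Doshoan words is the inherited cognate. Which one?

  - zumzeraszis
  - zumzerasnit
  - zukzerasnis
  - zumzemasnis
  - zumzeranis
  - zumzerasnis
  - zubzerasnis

zumzerasnis

Doshoan: *yomyerasnid > yomyerasnit > yumyerasnit > yumyerasnis > zumzerasnis  (by final devoicing, vowel merger, unconditioned shift, unconditioned shift)
The other candidates each miss or misapply at least one Doshoan change.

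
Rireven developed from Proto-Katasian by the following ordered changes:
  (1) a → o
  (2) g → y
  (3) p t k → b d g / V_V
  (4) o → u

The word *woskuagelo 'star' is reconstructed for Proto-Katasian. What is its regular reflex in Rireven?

wuskuuyelu

Rireven: *woskuagelo
  woskuagelo → woskuogelo   [vowel merger]
  woskuogelo → woskuoyelo   [unconditioned shift]
  woskuoyelo (rule 3 does not apply)
  woskuoyelo → wuskuuyelu   [vowel merger]
  giving Rireven wuskuuyelu.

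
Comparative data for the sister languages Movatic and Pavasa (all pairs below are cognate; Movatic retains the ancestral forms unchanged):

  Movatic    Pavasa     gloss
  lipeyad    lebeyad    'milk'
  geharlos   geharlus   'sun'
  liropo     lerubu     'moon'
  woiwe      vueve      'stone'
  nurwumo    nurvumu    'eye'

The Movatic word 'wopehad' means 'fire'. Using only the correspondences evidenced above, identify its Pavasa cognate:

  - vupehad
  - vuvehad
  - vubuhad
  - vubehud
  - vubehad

vubehad

woiwe ~ vueve — Movatic w corresponds to Pavasa v word-initially before a back vowel.
liropo ~ lerubu — Movatic o corresponds to Pavasa u after a consonant, before a labial obstruent.
lipeyad ~ lebeyad — Movatic p corresponds to Pavasa b between vowels (before a front vowel).
Applying these to Movatic 'wopehad':
  wopehad → vopehad   (w→v word-initially before a back vowel)
  vopehad → vupehad   (o→u after a consonant, before a labial obstruent)
  vupehad → vubehad   (p→b between vowels (before a front vowel))
So the Pavasa cognate is 'vubehad'.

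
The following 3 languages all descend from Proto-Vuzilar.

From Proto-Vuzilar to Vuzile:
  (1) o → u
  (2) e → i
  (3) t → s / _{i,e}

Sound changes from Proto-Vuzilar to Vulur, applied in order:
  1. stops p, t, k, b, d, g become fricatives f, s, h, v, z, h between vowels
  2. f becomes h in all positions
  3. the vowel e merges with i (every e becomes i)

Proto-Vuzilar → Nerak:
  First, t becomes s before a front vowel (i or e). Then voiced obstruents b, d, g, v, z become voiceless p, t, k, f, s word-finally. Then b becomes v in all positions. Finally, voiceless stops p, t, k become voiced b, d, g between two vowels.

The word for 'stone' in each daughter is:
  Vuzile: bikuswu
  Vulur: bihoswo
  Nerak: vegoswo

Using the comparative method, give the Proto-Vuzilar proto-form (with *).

*bekoswo

Position 4: Vuzile has u, Vulur has o, Nerak has o. Vulur preserves o here (none of its changes turn any other segment into o), so the proto-segment is *o.
Position 2: Vuzile has i, Vulur has i, Nerak has e. Nerak preserves e here (none of its changes turn any other segment into e), so the proto-segment is *e.
Verify the candidate proto-form against each daughter:
Vuzile: *bekoswo > bekuswu > bikuswu  (by vowel merger, vowel merger)
Vulur: *bekoswo > behoswo > bihoswo  (by intervocalic lenition, vowel merger)
Nerak: *bekoswo
  bekoswo (rule 1 does not apply)
  bekoswo (rule 2 does not apply)
  bekoswo → vekoswo   [unconditioned shift]
  vekoswo → vegoswo   [intervocalic voicing]
  giving Nerak vegoswo.
*bekoswo is the unique common source.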